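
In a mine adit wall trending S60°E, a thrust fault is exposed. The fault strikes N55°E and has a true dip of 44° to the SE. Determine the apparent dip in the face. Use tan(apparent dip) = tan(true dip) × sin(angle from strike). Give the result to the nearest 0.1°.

41.2°

The strike is N55°E and the section trends S60°E; the acute angle between them is β = 65°.
tan(apparent dip) = tan 44° · sin 65° = 0.8752
α = arctan(0.8752) = 41.19°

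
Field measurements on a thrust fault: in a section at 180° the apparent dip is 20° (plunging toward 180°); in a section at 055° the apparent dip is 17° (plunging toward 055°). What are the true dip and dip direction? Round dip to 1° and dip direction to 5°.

Represent each trace as a vector plunging at its apparent dip toward its trend (east-north-up frame): v₁ = (0.000, -0.940, -0.342), v₂ = (0.783, 0.549, -0.292).
n = v₁ × v₂ = (0.462, -0.268, 0.736) (taken with n_z > 0).
True dip = arccos(n_z / |n|) = arccos(0.8093) = 36.0°.
Dip direction = atan2(0.462, -0.268) = 120° (azimuth of n's horizontal projection).

true dip 36°, dip direction 120°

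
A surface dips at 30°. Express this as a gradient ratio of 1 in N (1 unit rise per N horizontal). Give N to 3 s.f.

1 : N means tan θ = 1/N, so N = 1/tan 30° = 1/0.5774

1 in 1.73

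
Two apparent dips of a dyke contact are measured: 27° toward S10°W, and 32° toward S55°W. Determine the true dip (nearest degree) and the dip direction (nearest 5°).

The two traces are lines in the plane: v₁ = (sin 190°·cos 27°, cos 190°·cos 27°, −sin 27°), v₂ = (sin 235°·cos 32°, cos 235°·cos 32°, −sin 32°).
Cross product v₁ × v₂ gives the pole to the plane: n ∝ (-0.244, -0.233, 0.534).
Dip δ = arctan(|n_h|/n_z) = arctan(0.338/0.534) = 32.3°.
Dip direction = azimuth of (n_x, n_y) = atan2(-0.244, -0.233) = 226°.

true dip 32°, dip direction 225°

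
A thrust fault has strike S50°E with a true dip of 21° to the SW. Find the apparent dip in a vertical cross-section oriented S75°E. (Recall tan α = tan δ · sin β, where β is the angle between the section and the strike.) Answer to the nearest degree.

Angle between strike (S50°E) and section (S75°E): β = 25°.
tan α = tan 21° × sin 25° = 0.3839 × 0.4226 = 0.1622
apparent dip = arctan 0.1622 = 9.21°

9°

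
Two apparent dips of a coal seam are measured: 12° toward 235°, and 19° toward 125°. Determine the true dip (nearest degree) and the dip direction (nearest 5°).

Represent each trace as a vector plunging at its apparent dip toward its trend (east-north-up frame): v₁ = (-0.801, -0.561, -0.208), v₂ = (0.775, -0.542, -0.326).
The plane normal is n = v₁ × v₂ ∝ (0.070, -0.422, 0.869).
Dip δ = arctan(|n_h|/n_z) = arctan(0.428/0.869) = 26.2°.
Dip direction = azimuth of (n_x, n_y) = atan2(0.070, -0.422) = 171°.

true dip 26°, dip direction 170°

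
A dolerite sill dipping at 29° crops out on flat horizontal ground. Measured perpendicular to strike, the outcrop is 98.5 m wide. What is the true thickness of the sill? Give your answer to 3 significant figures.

True thickness t = w · sin(dip) = 98.5 × sin 29°
t = 98.5 × 0.4848 = 47.754 m

47.8 m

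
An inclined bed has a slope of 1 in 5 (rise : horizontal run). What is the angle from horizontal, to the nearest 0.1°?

11.3°

tan θ = 1/5 = 0.2000
θ = arctan(0.2000) = 11.31°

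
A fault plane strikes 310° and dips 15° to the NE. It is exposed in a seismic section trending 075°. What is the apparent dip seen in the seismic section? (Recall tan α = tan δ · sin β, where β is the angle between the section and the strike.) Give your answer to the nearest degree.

Angle between strike (310°) and section (075°): β = 55°.
tan(apparent dip) = tan 15° · sin 55° = 0.2195
α = arctan(0.2195) = 12.38°

12°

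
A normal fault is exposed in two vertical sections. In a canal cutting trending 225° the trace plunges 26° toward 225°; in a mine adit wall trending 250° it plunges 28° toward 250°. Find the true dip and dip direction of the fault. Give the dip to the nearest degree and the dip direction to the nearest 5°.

Represent each trace as a vector plunging at its apparent dip toward its trend (east-north-up frame): v₁ = (-0.636, -0.636, -0.438), v₂ = (-0.830, -0.302, -0.469).
The plane normal is n = v₁ × v₂ ∝ (-0.166, -0.065, 0.335).
tan δ = √(n_x²+n_y²)/n_z = 0.178/0.335, so δ = 28.0°.
The horizontal component of n points toward azimuth atan2(n_x, n_y) = 249°, the dip direction.

true dip 28°, dip direction 250°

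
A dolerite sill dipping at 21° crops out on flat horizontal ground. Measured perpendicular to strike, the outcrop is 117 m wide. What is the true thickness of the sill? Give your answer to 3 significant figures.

True thickness t = w · sin(dip) = 117 × sin 21°
t = 117 × 0.3584 = 41.929 m

41.9 m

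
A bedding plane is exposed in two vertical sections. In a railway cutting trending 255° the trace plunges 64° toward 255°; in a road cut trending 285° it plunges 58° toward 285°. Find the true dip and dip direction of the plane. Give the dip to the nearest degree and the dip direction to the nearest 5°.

true dip 64°, dip direction 245°

Each apparent-dip line lies in the plane. As unit vectors (x east, y north, z up), v₁ plunges 64°→255° and v₂ plunges 58°→285°.
The plane normal is n = v₁ × v₂ ∝ (-0.219, -0.101, 0.116).
True dip = arccos(n_z / |n|) = arccos(0.4333) = 64.3°.
Dip direction = atan2(-0.219, -0.101) = 245° (azimuth of n's horizontal projection).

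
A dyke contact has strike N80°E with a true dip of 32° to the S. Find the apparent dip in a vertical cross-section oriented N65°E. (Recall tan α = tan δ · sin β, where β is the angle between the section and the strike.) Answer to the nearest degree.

The section lies 15° from the strike.
tan(apparent dip) = tan 32° · sin 15° = 0.1617
α = arctan(0.1617) = 9.19°

9°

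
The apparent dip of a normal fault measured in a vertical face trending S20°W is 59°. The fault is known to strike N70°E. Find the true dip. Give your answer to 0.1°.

65.3°

β = acute angle between strike N70°E and section S20°W = 50°.
tan(true dip) = tan 59° / sin 50° = 2.1726
true dip = arctan 2.1726 = 65.28°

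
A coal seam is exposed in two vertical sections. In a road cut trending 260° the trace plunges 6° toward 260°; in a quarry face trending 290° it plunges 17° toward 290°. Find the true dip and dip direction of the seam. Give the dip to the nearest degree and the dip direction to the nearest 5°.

Represent each trace as a vector plunging at its apparent dip toward its trend (east-north-up frame): v₁ = (-0.979, -0.173, -0.105), v₂ = (-0.899, 0.327, -0.292).
n = v₁ × v₂ = (-0.085, 0.192, 0.476) (taken with n_z > 0).
True dip = arccos(n_z / |n|) = arccos(0.9146) = 23.8°.
Dip direction = azimuth of (n_x, n_y) = atan2(-0.085, 0.192) = 336°.

true dip 24°, dip direction 335°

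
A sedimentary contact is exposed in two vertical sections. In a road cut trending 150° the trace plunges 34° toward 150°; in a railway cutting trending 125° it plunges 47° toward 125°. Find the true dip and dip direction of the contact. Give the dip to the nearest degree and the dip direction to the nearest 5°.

Represent each trace as a vector plunging at its apparent dip toward its trend (east-north-up frame): v₁ = (0.415, -0.718, -0.559), v₂ = (0.559, -0.391, -0.731).
The plane normal is n = v₁ × v₂ ∝ (0.306, -0.009, 0.239).
Dip δ = arctan(|n_h|/n_z) = arctan(0.306/0.239) = 52.1°.
The horizontal component of n points toward azimuth atan2(n_x, n_y) = 92°, the dip direction.

true dip 52°, dip direction 090°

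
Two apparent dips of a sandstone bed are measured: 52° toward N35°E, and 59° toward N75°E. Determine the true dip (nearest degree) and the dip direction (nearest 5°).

Each apparent-dip line lies in the plane. As unit vectors (x east, y north, z up), v₁ plunges 52°→N35°E and v₂ plunges 59°→N75°E.
The plane normal is n = v₁ × v₂ ∝ (0.327, 0.089, 0.204).
True dip = arccos(n_z / |n|) = arccos(0.5150) = 59.0°.
Dip direction = azimuth of (n_x, n_y) = atan2(0.327, 0.089) = 75°.

true dip 59°, dip direction 075°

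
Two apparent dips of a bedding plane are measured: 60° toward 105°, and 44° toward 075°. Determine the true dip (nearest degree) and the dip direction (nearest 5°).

Each apparent-dip line lies in the plane. As unit vectors (x east, y north, z up), v₁ plunges 60°→105° and v₂ plunges 44°→075°.
The plane normal is n = v₁ × v₂ ∝ (0.251, -0.266, 0.180).
tan δ = √(n_x²+n_y²)/n_z = 0.366/0.180, so δ = 63.8°.
Dip direction = azimuth of (n_x, n_y) = atan2(0.251, -0.266) = 137°.

true dip 64°, dip direction 135°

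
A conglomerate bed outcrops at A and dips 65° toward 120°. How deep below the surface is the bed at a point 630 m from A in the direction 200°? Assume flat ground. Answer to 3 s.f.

The hole lies 80° from the dip direction, so the down-dip offset is 630 × cos 80° = 109.40 m.
Depth = down-dip offset × tan(dip) = 109.40 × tan 65° = 109.40 × 2.1445
Depth = 234.61 m

235 m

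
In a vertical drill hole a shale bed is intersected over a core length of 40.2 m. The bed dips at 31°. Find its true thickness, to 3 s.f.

34.5 m

True thickness t = h · cos(dip) = 40.2 × cos 31°
t = 40.2 × 0.8572 = 34.458 m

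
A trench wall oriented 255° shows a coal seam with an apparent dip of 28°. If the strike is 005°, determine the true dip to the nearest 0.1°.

29.5°

β = acute angle between strike 005° and section 255° = 70°.
tan(true dip) = tan 28° / sin 70° = 0.5658
true dip = arctan 0.5658 = 29.50°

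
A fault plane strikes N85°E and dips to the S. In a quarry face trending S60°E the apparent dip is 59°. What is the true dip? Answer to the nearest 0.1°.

The section is 35° from the strike.
tan(true dip) = tan 59° / sin 35° = 2.9016
true dip = arctan 2.9016 = 70.98°

71.0°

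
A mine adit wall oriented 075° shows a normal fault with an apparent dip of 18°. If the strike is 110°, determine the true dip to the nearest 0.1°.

β = acute angle between strike 110° and section 075° = 35°.
tan δ = tan α / sin β = tan 18° / sin 35° = 0.3249 / 0.5736 = 0.5665
δ = arctan(0.5665) = 29.53°

29.5°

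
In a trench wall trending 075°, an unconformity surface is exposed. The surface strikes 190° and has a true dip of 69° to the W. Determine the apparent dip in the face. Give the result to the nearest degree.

The strike is 190° and the section trends 075°; the acute angle between them is β = 65°.
tan(apparent dip) = tan 69° · sin 65° = 2.3610
α = arctan(2.3610) = 67.05°

67°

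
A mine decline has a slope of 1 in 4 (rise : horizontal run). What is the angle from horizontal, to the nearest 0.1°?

14.0°

tan θ = 1/4 = 0.2500
θ = arctan(0.2500) = 14.04°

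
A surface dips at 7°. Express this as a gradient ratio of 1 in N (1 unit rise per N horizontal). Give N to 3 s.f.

1 in 8.14

1 : N means tan θ = 1/N, so N = 1/tan 7° = 1/0.1228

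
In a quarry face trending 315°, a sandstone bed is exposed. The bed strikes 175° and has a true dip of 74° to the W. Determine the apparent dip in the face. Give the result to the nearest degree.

66°

The section lies 40° from the strike.
tan α = tan 74° × sin 40° = 3.4874 × 0.6428 = 2.2417
apparent dip = arctan 2.2417 = 65.96°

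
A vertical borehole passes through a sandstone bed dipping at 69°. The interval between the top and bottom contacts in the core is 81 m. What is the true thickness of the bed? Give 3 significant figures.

29.0 m

True thickness t = h · cos(dip) = 81 × cos 69°
t = 81 × 0.3584 = 29.028 m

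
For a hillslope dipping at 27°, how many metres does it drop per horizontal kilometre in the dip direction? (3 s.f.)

drop per km = 1000 × tan 27° = 1000 × 0.5095

510 m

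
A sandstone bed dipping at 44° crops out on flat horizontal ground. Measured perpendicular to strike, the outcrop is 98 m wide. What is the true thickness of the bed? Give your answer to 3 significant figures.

True thickness t = w · sin(dip) = 98 × sin 44°
t = 98 × 0.6947 = 68.077 m

68.1 m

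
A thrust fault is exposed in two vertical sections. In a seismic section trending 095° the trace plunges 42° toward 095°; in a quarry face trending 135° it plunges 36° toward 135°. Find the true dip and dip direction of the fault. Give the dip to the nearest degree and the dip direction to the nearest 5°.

Represent each trace as a vector plunging at its apparent dip toward its trend (east-north-up frame): v₁ = (0.740, -0.065, -0.669), v₂ = (0.572, -0.572, -0.588).
The plane normal is n = v₁ × v₂ ∝ (0.345, -0.052, 0.386).
Dip δ = arctan(|n_h|/n_z) = arctan(0.349/0.386) = 42.1°.
The horizontal component of n points toward azimuth atan2(n_x, n_y) = 99°, the dip direction.

true dip 42°, dip direction 100°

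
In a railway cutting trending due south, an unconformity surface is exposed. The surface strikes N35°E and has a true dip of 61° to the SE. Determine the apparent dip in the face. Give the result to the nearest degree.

46°

The strike is N35°E and the section trends due south; the acute angle between them is β = 35°.
tan(apparent dip) = tan 61° · sin 35° = 1.0348
α = arctan(1.0348) = 45.98°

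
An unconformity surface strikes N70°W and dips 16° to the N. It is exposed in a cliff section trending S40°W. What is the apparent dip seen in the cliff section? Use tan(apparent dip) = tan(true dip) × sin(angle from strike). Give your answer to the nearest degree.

Angle between strike (N70°W) and section (S40°W): β = 70°.
tan(apparent dip) = tan 16° · sin 70° = 0.2695
apparent dip = arctan 0.2695 = 15.08°

15°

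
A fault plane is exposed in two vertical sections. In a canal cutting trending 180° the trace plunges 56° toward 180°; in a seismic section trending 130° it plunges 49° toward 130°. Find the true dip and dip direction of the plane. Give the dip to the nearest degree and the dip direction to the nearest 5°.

Represent each trace as a vector plunging at its apparent dip toward its trend (east-north-up frame): v₁ = (0.000, -0.559, -0.829), v₂ = (0.503, -0.422, -0.755).
n = v₁ × v₂ = (0.072, -0.417, 0.281) (taken with n_z > 0).
True dip = arccos(n_z / |n|) = arccos(0.5535) = 56.4°.
Dip direction = azimuth of (n_x, n_y) = atan2(0.072, -0.417) = 170°.

true dip 56°, dip direction 170°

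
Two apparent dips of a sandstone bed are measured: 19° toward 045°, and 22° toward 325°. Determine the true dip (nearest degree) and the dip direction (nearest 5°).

Represent each trace as a vector plunging at its apparent dip toward its trend (east-north-up frame): v₁ = (0.669, 0.669, -0.326), v₂ = (-0.532, 0.760, -0.375).
The plane normal is n = v₁ × v₂ ∝ (-0.003, 0.424, 0.863).
Dip δ = arctan(|n_h|/n_z) = arctan(0.424/0.863) = 26.1°.
Dip direction = azimuth of (n_x, n_y) = atan2(-0.003, 0.424) = 360°.

true dip 26°, dip direction 000°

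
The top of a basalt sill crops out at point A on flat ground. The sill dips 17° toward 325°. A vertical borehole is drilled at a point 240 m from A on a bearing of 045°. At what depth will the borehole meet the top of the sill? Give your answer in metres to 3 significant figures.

12.7 m

The hole lies 80° from the dip direction, so the down-dip offset is 240 × cos 80° = 41.68 m.
Depth = down-dip offset × tan(dip) = 41.68 × tan 17° = 41.68 × 0.3057
Depth = 12.74 m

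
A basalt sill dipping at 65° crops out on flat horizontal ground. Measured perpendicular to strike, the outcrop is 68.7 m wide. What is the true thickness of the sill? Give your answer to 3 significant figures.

True thickness t = w · sin(dip) = 68.7 × sin 65°
t = 68.7 × 0.9063 = 62.263 m

62.3 m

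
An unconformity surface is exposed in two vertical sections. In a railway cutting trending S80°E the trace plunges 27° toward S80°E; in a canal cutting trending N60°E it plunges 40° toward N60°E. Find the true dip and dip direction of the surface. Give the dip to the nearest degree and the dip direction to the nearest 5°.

Represent each trace as a vector plunging at its apparent dip toward its trend (east-north-up frame): v₁ = (0.877, -0.155, -0.454), v₂ = (0.663, 0.383, -0.643).
Cross product v₁ × v₂ gives the pole to the plane: n ∝ (0.273, 0.263, 0.439).
tan δ = √(n_x²+n_y²)/n_z = 0.379/0.439, so δ = 40.8°.
Dip direction = azimuth of (n_x, n_y) = atan2(0.273, 0.263) = 46°.

true dip 41°, dip direction 045°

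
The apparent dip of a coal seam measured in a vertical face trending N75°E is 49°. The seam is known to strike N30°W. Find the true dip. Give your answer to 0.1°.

β = acute angle between strike N30°W and section N75°E = 75°.
tan δ = tan α / sin β = tan 49° / sin 75° = 1.1504 / 0.9659 = 1.1909
δ = arctan(1.1909) = 49.98°

50.0°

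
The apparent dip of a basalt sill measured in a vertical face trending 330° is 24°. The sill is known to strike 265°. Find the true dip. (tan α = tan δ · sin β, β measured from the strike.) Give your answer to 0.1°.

26.2°

The section is 65° from the strike.
tan(true dip) = tan 24° / sin 65° = 0.4913
δ = arctan(0.4913) = 26.16°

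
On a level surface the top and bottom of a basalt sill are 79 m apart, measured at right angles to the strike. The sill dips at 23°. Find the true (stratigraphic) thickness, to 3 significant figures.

True thickness t = w · sin(dip) = 79 × sin 23°
t = 79 × 0.3907 = 30.868 m

30.9 m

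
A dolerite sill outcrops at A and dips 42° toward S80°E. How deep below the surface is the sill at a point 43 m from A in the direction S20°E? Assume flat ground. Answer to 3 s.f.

The hole lies 60° from the dip direction, so the down-dip offset is 43 × cos 60° = 21.50 m.
Depth = down-dip offset × tan(dip) = 21.50 × tan 42° = 21.50 × 0.9004
Depth = 19.36 m

19.4 m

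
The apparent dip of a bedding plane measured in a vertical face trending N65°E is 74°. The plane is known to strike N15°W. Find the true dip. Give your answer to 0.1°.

74.2°

The section is 80° from the strike.
tan δ = tan α / sin β = tan 74° / sin 80° = 3.4874 / 0.9848 = 3.5412
true dip = arctan 3.5412 = 74.23°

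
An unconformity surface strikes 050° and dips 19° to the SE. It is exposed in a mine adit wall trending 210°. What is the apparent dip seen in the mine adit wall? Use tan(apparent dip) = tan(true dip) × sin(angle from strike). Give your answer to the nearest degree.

The strike is 050° and the section trends 210°; the acute angle between them is β = 20°.
tan α = tan 19° × sin 20° = 0.3443 × 0.3420 = 0.1178
apparent dip = arctan 0.1178 = 6.72°

7°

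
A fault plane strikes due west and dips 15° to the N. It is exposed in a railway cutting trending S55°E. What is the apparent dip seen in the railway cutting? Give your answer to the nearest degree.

9°

Angle between strike (due west) and section (S55°E): β = 35°.
tan(apparent dip) = tan 15° · sin 35° = 0.1537
α = arctan(0.1537) = 8.74°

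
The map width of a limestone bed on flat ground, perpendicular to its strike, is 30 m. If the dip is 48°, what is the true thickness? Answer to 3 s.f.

22.3 m

True thickness t = w · sin(dip) = 30 × sin 48°
t = 30 × 0.7431 = 22.294 m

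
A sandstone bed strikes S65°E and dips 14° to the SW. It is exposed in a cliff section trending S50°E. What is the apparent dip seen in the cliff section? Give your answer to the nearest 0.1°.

Angle between strike (S65°E) and section (S50°E): β = 15°.
tan α = tan 14° × sin 15° = 0.2493 × 0.2588 = 0.0645
apparent dip = arctan 0.0645 = 3.69°

3.7°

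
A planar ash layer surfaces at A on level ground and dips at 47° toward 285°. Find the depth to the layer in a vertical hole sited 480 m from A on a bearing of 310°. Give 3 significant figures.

The hole lies 25° from the dip direction, so the down-dip offset is 480 × cos 25° = 435.03 m.
Depth = down-dip offset × tan(dip) = 435.03 × tan 47° = 435.03 × 1.0724
Depth = 466.51 m

467 m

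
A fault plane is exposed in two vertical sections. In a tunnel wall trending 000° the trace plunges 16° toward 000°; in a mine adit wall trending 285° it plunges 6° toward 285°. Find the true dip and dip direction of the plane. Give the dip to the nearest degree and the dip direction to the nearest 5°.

Represent each trace as a vector plunging at its apparent dip toward its trend (east-north-up frame): v₁ = (0.000, 0.961, -0.276), v₂ = (-0.961, 0.257, -0.105).
The plane normal is n = v₁ × v₂ ∝ (-0.030, 0.265, 0.923).
True dip = arccos(n_z / |n|) = arccos(0.9608) = 16.1°.
The horizontal component of n points toward azimuth atan2(n_x, n_y) = 354°, the dip direction.

true dip 16°, dip direction 355°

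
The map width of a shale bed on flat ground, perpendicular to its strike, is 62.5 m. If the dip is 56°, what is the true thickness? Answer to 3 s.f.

True thickness t = w · sin(dip) = 62.5 × sin 56°
t = 62.5 × 0.8290 = 51.815 m

51.8 m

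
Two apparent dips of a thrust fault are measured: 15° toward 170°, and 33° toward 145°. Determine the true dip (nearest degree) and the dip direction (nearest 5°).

true dip 45°, dip direction 095°

Each apparent-dip line lies in the plane. As unit vectors (x east, y north, z up), v₁ plunges 15°→170° and v₂ plunges 33°→145°.
The plane normal is n = v₁ × v₂ ∝ (0.340, -0.033, 0.342).
tan δ = √(n_x²+n_y²)/n_z = 0.342/0.342, so δ = 45.0°.
The horizontal component of n points toward azimuth atan2(n_x, n_y) = 96°, the dip direction.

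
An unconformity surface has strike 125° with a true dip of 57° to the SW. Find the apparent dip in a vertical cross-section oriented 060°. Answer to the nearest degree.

Angle between strike (125°) and section (060°): β = 65°.
tan α = tan 57° × sin 65° = 1.5399 × 0.9063 = 1.3956
apparent dip = arctan 1.3956 = 54.38°

54°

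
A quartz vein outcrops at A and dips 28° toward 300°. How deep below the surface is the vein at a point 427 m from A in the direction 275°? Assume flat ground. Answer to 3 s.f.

The hole lies 25° from the dip direction, so the down-dip offset is 427 × cos 25° = 386.99 m.
Depth = down-dip offset × tan(dip) = 386.99 × tan 28° = 386.99 × 0.5317
Depth = 205.77 m

206 m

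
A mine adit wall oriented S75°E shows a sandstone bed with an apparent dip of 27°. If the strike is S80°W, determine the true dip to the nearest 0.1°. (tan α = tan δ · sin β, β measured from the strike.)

50.3°

β = acute angle between strike S80°W and section S75°E = 25°.
tan δ = tan α / sin β = tan 27° / sin 25° = 0.5095 / 0.4226 = 1.2056
δ = arctan(1.2056) = 50.33°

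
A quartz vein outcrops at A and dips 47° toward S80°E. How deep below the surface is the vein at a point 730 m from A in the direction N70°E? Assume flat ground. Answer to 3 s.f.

678 m

The hole lies 30° from the dip direction, so the down-dip offset is 730 × cos 30° = 632.20 m.
Depth = down-dip offset × tan(dip) = 632.20 × tan 47° = 632.20 × 1.0724
Depth = 677.95 m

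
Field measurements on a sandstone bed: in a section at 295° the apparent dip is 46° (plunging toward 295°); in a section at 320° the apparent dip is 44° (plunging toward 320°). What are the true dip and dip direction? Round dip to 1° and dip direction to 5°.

true dip 46°, dip direction 300°

Represent each trace as a vector plunging at its apparent dip toward its trend (east-north-up frame): v₁ = (-0.630, 0.294, -0.719), v₂ = (-0.462, 0.551, -0.695).
Cross product v₁ × v₂ gives the pole to the plane: n ∝ (-0.192, 0.105, 0.211).
True dip = arccos(n_z / |n|) = arccos(0.6940) = 46.1°.
The horizontal component of n points toward azimuth atan2(n_x, n_y) = 299°, the dip direction.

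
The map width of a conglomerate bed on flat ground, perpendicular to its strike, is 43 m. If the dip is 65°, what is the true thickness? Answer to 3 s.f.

39.0 m

True thickness t = w · sin(dip) = 43 × sin 65°
t = 43 × 0.9063 = 38.971 m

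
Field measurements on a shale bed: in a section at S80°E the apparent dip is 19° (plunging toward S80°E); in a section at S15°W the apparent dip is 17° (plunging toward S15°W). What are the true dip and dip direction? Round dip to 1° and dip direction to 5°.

Each apparent-dip line lies in the plane. As unit vectors (x east, y north, z up), v₁ plunges 19°→S80°E and v₂ plunges 17°→S15°W.
The plane normal is n = v₁ × v₂ ∝ (0.253, -0.353, 0.901).
tan δ = √(n_x²+n_y²)/n_z = 0.434/0.901, so δ = 25.7°.
Dip direction = azimuth of (n_x, n_y) = atan2(0.253, -0.353) = 144°.

true dip 26°, dip direction 145°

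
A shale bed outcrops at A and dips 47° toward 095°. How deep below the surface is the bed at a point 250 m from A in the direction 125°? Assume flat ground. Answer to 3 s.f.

232 m

The hole lies 30° from the dip direction, so the down-dip offset is 250 × cos 30° = 216.51 m.
Depth = down-dip offset × tan(dip) = 216.51 × tan 47° = 216.51 × 1.0724
Depth = 232.17 m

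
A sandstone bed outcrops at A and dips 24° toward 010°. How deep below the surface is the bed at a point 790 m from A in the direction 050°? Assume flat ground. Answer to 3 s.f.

The hole lies 40° from the dip direction, so the down-dip offset is 790 × cos 40° = 605.18 m.
Depth = down-dip offset × tan(dip) = 605.18 × tan 24° = 605.18 × 0.4452
Depth = 269.44 m

269 m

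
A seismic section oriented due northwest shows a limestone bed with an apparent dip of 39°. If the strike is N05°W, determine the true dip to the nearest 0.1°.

51.6°

β = acute angle between strike N05°W and section due northwest = 40°.
tan(true dip) = tan 39° / sin 40° = 1.2598
true dip = arctan 1.2598 = 51.56°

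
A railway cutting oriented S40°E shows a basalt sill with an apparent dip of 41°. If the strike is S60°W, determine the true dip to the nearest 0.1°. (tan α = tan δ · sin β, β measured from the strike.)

41.4°

β = acute angle between strike S60°W and section S40°E = 80°.
tan(true dip) = tan 41° / sin 80° = 0.8827
δ = arctan(0.8827) = 41.43°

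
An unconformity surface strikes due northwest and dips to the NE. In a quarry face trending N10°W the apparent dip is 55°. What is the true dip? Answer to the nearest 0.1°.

β = acute angle between strike due northwest and section N10°W = 35°.
tan(true dip) = tan 55° / sin 35° = 2.4899
δ = arctan(2.4899) = 68.12°

68.1°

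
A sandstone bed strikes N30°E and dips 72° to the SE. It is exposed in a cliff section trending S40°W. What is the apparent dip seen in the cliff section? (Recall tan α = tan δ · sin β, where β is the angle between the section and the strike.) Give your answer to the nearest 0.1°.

28.1°

Angle between strike (N30°E) and section (S40°W): β = 10°.
tan(apparent dip) = tan 72° · sin 10° = 0.5344
α = arctan(0.5344) = 28.12°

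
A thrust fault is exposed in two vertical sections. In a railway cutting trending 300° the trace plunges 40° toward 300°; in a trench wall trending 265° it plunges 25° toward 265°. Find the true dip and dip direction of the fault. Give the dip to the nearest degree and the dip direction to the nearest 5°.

Represent each trace as a vector plunging at its apparent dip toward its trend (east-north-up frame): v₁ = (-0.663, 0.383, -0.643), v₂ = (-0.903, -0.079, -0.423).
n = v₁ × v₂ = (-0.213, 0.300, 0.398) (taken with n_z > 0).
True dip = arccos(n_z / |n|) = arccos(0.7347) = 42.7°.
Dip direction = atan2(-0.213, 0.300) = 325° (azimuth of n's horizontal projection).

true dip 43°, dip direction 325°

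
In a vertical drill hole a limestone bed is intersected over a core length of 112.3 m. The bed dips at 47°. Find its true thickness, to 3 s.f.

76.6 m

True thickness t = h · cos(dip) = 112.3 × cos 47°
t = 112.3 × 0.6820 = 76.588 m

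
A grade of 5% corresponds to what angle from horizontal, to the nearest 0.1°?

2.9°

tan θ = 5/100 = 0.0500
θ = arctan(0.0500) = 2.86°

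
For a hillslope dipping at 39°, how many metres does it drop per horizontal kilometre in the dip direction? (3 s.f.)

drop per km = 1000 × tan 39° = 1000 × 0.8098

810 m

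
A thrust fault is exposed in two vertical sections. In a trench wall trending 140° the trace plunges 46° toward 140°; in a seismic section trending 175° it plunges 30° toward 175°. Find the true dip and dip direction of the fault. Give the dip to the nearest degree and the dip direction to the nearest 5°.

Each apparent-dip line lies in the plane. As unit vectors (x east, y north, z up), v₁ plunges 46°→140° and v₂ plunges 30°→175°.
Cross product v₁ × v₂ gives the pole to the plane: n ∝ (0.355, -0.169, 0.345).
True dip = arccos(n_z / |n|) = arccos(0.6600) = 48.7°.
Dip direction = azimuth of (n_x, n_y) = atan2(0.355, -0.169) = 115°.

true dip 49°, dip direction 115°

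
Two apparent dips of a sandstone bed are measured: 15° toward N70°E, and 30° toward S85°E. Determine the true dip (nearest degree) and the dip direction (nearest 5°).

true dip 40°, dip direction 140°

The two traces are lines in the plane: v₁ = (sin 70°·cos 15°, cos 70°·cos 15°, −sin 15°), v₂ = (sin 95°·cos 30°, cos 95°·cos 30°, −sin 30°).
The plane normal is n = v₁ × v₂ ∝ (0.185, -0.231, 0.354).
True dip = arccos(n_z / |n|) = arccos(0.7674) = 39.9°.
Dip direction = azimuth of (n_x, n_y) = atan2(0.185, -0.231) = 141°.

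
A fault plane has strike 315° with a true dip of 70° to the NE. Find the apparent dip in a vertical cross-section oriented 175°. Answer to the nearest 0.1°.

The strike is 315° and the section trends 175°; the acute angle between them is β = 40°.
tan(apparent dip) = tan 70° · sin 40° = 1.7660
apparent dip = arctan 1.7660 = 60.48°

60.5°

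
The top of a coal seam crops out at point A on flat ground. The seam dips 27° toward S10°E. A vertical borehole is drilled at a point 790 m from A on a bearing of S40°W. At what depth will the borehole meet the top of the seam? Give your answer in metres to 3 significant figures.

The hole lies 50° from the dip direction, so the down-dip offset is 790 × cos 50° = 507.80 m.
Depth = down-dip offset × tan(dip) = 507.80 × tan 27° = 507.80 × 0.5095
Depth = 258.74 m

259 m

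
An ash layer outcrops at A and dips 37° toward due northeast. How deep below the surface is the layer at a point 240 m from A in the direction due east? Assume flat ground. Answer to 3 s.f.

128 m

The hole lies 45° from the dip direction, so the down-dip offset is 240 × cos 45° = 169.71 m.
Depth = down-dip offset × tan(dip) = 169.71 × tan 37° = 169.71 × 0.7536
Depth = 127.88 m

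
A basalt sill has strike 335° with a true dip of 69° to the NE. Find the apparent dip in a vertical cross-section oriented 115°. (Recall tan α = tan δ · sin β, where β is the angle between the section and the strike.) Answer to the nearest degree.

The strike is 335° and the section trends 115°; the acute angle between them is β = 40°.
tan(apparent dip) = tan 69° · sin 40° = 1.6745
α = arctan(1.6745) = 59.15°

59°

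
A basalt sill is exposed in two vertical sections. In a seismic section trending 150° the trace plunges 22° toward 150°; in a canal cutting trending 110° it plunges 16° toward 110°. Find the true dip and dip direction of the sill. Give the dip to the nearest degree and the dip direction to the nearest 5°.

true dip 22°, dip direction 155°

Each apparent-dip line lies in the plane. As unit vectors (x east, y north, z up), v₁ plunges 22°→150° and v₂ plunges 16°→110°.
n = v₁ × v₂ = (0.098, -0.211, 0.573) (taken with n_z > 0).
Dip δ = arctan(|n_h|/n_z) = arctan(0.232/0.573) = 22.1°.
Dip direction = atan2(0.098, -0.211) = 155° (azimuth of n's horizontal projection).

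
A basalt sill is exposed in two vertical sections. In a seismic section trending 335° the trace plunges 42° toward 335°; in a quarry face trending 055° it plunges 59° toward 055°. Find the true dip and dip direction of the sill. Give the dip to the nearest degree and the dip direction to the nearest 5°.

The two traces are lines in the plane: v₁ = (sin 335°·cos 42°, cos 335°·cos 42°, −sin 42°), v₂ = (sin 55°·cos 59°, cos 55°·cos 59°, −sin 59°).
The plane normal is n = v₁ × v₂ ∝ (0.380, 0.552, 0.377).
True dip = arccos(n_z / |n|) = arccos(0.4906) = 60.6°.
Dip direction = azimuth of (n_x, n_y) = atan2(0.380, 0.552) = 35°.

true dip 61°, dip direction 035°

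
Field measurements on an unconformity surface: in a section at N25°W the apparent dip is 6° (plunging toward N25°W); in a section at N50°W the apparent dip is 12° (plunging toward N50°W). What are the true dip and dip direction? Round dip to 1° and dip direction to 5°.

true dip 17°, dip direction 265°

Each apparent-dip line lies in the plane. As unit vectors (x east, y north, z up), v₁ plunges 6°→N25°W and v₂ plunges 12°→N50°W.
Cross product v₁ × v₂ gives the pole to the plane: n ∝ (-0.122, -0.009, 0.411).
tan δ = √(n_x²+n_y²)/n_z = 0.122/0.411, so δ = 16.5°.
The horizontal component of n points toward azimuth atan2(n_x, n_y) = 266°, the dip direction.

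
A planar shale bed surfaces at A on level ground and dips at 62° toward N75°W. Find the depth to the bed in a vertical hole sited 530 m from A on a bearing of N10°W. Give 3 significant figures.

421 m

The hole lies 65° from the dip direction, so the down-dip offset is 530 × cos 65° = 223.99 m.
Depth = down-dip offset × tan(dip) = 223.99 × tan 62° = 223.99 × 1.8807
Depth = 421.26 m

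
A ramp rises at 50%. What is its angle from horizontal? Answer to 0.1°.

26.6°

tan θ = 50/100 = 0.5000
θ = arctan(0.5000) = 26.57°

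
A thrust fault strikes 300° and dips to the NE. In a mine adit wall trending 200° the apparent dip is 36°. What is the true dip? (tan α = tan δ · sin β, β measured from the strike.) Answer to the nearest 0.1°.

36.4°

β = acute angle between strike 300° and section 200° = 80°.
tan(true dip) = tan 36° / sin 80° = 0.7378
true dip = arctan 0.7378 = 36.42°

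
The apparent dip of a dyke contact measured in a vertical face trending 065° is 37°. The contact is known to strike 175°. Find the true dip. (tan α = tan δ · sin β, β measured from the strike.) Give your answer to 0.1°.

38.7°

The section is 70° from the strike.
tan(true dip) = tan 37° / sin 70° = 0.8019
true dip = arctan 0.8019 = 38.73°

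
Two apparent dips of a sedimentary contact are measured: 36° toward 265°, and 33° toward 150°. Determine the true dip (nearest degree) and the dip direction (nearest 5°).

true dip 52°, dip direction 210°

Represent each trace as a vector plunging at its apparent dip toward its trend (east-north-up frame): v₁ = (-0.806, -0.071, -0.588), v₂ = (0.419, -0.726, -0.545).
The plane normal is n = v₁ × v₂ ∝ (-0.389, -0.685, 0.615).
True dip = arccos(n_z / |n|) = arccos(0.6153) = 52.0°.
The horizontal component of n points toward azimuth atan2(n_x, n_y) = 210°, the dip direction.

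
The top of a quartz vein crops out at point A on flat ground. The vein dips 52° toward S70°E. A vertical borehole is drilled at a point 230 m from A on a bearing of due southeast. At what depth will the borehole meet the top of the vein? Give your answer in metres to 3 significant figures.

The hole lies 25° from the dip direction, so the down-dip offset is 230 × cos 25° = 208.45 m.
Depth = down-dip offset × tan(dip) = 208.45 × tan 52° = 208.45 × 1.2799
Depth = 266.80 m

267 m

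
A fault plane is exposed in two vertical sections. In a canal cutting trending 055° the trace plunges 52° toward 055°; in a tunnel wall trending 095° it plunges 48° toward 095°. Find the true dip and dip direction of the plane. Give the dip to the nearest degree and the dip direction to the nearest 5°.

Represent each trace as a vector plunging at its apparent dip toward its trend (east-north-up frame): v₁ = (0.504, 0.353, -0.788), v₂ = (0.667, -0.058, -0.743).
n = v₁ × v₂ = (0.308, 0.150, 0.265) (taken with n_z > 0).
True dip = arccos(n_z / |n|) = arccos(0.6109) = 52.3°.
Dip direction = atan2(0.308, 0.150) = 64° (azimuth of n's horizontal projection).

true dip 52°, dip direction 065°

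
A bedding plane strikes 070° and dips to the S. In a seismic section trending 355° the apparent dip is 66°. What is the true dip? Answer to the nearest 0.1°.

The section is 75° from the strike.
tan δ = tan α / sin β = tan 66° / sin 75° = 2.2460 / 0.9659 = 2.3253
true dip = arctan 2.3253 = 66.73°

66.7°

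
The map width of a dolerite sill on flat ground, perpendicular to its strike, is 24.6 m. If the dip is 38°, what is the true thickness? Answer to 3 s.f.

True thickness t = w · sin(dip) = 24.6 × sin 38°
t = 24.6 × 0.6157 = 15.145 m

15.1 m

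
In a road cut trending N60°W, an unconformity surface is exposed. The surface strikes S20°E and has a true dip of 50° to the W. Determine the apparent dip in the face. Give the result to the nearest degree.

The strike is S20°E and the section trends N60°W; the acute angle between them is β = 40°.
tan(apparent dip) = tan 50° · sin 40° = 0.7660
α = arctan(0.7660) = 37.45°

37°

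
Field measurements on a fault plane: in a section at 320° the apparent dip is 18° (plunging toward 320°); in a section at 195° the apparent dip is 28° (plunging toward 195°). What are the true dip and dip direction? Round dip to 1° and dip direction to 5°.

true dip 43°, dip direction 250°

Each apparent-dip line lies in the plane. As unit vectors (x east, y north, z up), v₁ plunges 18°→320° and v₂ plunges 28°→195°.
n = v₁ × v₂ = (-0.606, -0.216, 0.688) (taken with n_z > 0).
Dip δ = arctan(|n_h|/n_z) = arctan(0.643/0.688) = 43.1°.
Dip direction = atan2(-0.606, -0.216) = 250° (azimuth of n's horizontal projection).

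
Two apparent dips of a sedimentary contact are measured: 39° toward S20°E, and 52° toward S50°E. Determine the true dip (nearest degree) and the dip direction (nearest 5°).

The two traces are lines in the plane: v₁ = (sin 160°·cos 39°, cos 160°·cos 39°, −sin 39°), v₂ = (sin 130°·cos 52°, cos 130°·cos 52°, −sin 52°).
The plane normal is n = v₁ × v₂ ∝ (0.326, -0.087, 0.239).
tan δ = √(n_x²+n_y²)/n_z = 0.338/0.239, so δ = 54.7°.
Dip direction = azimuth of (n_x, n_y) = atan2(0.326, -0.087) = 105°.

true dip 55°, dip direction 105°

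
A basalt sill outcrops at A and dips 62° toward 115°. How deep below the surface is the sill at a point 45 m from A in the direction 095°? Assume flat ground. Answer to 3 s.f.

The hole lies 20° from the dip direction, so the down-dip offset is 45 × cos 20° = 42.29 m.
Depth = down-dip offset × tan(dip) = 42.29 × tan 62° = 42.29 × 1.8807
Depth = 79.53 m

79.5 m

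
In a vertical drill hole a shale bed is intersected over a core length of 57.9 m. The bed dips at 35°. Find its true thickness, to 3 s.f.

True thickness t = h · cos(dip) = 57.9 × cos 35°
t = 57.9 × 0.8192 = 47.429 m

47.4 m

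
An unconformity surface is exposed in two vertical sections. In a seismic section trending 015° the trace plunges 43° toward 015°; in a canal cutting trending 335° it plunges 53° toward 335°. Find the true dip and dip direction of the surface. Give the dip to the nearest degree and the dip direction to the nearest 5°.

The two traces are lines in the plane: v₁ = (sin 15°·cos 43°, cos 15°·cos 43°, −sin 43°), v₂ = (sin 335°·cos 53°, cos 335°·cos 53°, −sin 53°).
The plane normal is n = v₁ × v₂ ∝ (-0.192, 0.325, 0.283).
Dip δ = arctan(|n_h|/n_z) = arctan(0.377/0.283) = 53.1°.
Dip direction = atan2(-0.192, 0.325) = 329° (azimuth of n's horizontal projection).

true dip 53°, dip direction 330°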